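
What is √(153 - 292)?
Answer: I*√139 ≈ 11.79*I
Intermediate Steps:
√(153 - 292) = √(-139) = I*√139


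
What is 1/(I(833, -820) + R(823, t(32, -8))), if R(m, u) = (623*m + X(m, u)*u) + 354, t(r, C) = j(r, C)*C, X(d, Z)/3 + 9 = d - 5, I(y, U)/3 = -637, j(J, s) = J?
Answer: -1/110140 ≈ -9.0793e-6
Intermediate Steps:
I(y, U) = -1911 (I(y, U) = 3*(-637) = -1911)
X(d, Z) = -42 + 3*d (X(d, Z) = -27 + 3*(d - 5) = -27 + 3*(-5 + d) = -27 + (-15 + 3*d) = -42 + 3*d)
t(r, C) = C*r (t(r, C) = r*C = C*r)
R(m, u) = 354 + 623*m + u*(-42 + 3*m) (R(m, u) = (623*m + (-42 + 3*m)*u) + 354 = (623*m + u*(-42 + 3*m)) + 354 = 354 + 623*m + u*(-42 + 3*m))
1/(I(833, -820) + R(823, t(32, -8))) = 1/(-1911 + (354 + 623*823 + 3*(-8*32)*(-14 + 823))) = 1/(-1911 + (354 + 512729 + 3*(-256)*809)) = 1/(-1911 + (354 + 512729 - 621312)) = 1/(-1911 - 108229) = 1/(-110140) = -1/110140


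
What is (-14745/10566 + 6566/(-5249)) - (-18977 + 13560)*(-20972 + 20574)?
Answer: -39857344935035/18486978 ≈ -2.1560e+6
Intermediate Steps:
(-14745/10566 + 6566/(-5249)) - (-18977 + 13560)*(-20972 + 20574) = (-14745*1/10566 + 6566*(-1/5249)) - (-5417)*(-398) = (-4915/3522 - 6566/5249) - 1*2155966 = -48924287/18486978 - 2155966 = -39857344935035/18486978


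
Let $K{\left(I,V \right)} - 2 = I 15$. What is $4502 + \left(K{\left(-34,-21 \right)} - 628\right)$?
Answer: $3366$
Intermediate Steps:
$K{\left(I,V \right)} = 2 + 15 I$ ($K{\left(I,V \right)} = 2 + I 15 = 2 + 15 I$)
$4502 + \left(K{\left(-34,-21 \right)} - 628\right) = 4502 + \left(\left(2 + 15 \left(-34\right)\right) - 628\right) = 4502 + \left(\left(2 - 510\right) - 628\right) = 4502 - 1136 = 3366$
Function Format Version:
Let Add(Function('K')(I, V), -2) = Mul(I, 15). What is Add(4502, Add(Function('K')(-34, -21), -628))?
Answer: 3366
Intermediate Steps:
Function('K')(I, V) = Add(2, Mul(15, I)) (Function('K')(I, V) = Add(2, Mul(I, 15)) = Add(2, Mul(15, I)))
Add(4502, Add(Function('K')(-34, -21), -628)) = Add(4502, Add(Add(2, Mul(15, -34)), -628)) = Add(4502, Add(Add(2, -510), -628)) = Add(4502, Add(-508, -628)) = Add(4502, -1136) = 3366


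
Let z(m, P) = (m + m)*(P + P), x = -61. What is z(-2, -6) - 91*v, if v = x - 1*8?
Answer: 6327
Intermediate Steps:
z(m, P) = 4*P*m (z(m, P) = (2*m)*(2*P) = 4*P*m)
v = -69 (v = -61 - 1*8 = -61 - 8 = -69)
z(-2, -6) - 91*v = 4*(-6)*(-2) - 91*(-69) = 48 + 6279 = 6327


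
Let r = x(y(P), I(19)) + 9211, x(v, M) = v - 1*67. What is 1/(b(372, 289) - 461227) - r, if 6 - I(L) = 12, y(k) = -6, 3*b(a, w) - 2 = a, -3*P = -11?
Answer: -12640659369/1383307 ≈ -9138.0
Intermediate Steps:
P = 11/3 (P = -1/3*(-11) = 11/3 ≈ 3.6667)
b(a, w) = 2/3 + a/3
I(L) = -6 (I(L) = 6 - 1*12 = 6 - 12 = -6)
x(v, M) = -67 + v (x(v, M) = v - 67 = -67 + v)
r = 9138 (r = (-67 - 6) + 9211 = -73 + 9211 = 9138)
1/(b(372, 289) - 461227) - r = 1/((2/3 + (1/3)*372) - 461227) - 1*9138 = 1/((2/3 + 124) - 461227) - 9138 = 1/(374/3 - 461227) - 9138 = 1/(-1383307/3) - 9138 = -3/1383307 - 9138 = -12640659369/1383307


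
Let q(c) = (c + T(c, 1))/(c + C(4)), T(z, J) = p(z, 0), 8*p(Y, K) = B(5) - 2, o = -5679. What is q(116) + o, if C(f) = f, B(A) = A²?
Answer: -1816963/320 ≈ -5678.0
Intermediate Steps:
p(Y, K) = 23/8 (p(Y, K) = (5² - 2)/8 = (25 - 2)/8 = (⅛)*23 = 23/8)
T(z, J) = 23/8
q(c) = (23/8 + c)/(4 + c) (q(c) = (c + 23/8)/(c + 4) = (23/8 + c)/(4 + c))
q(116) + o = (23/8 + 116)/(4 + 116) - 5679 = (951/8)/120 - 5679 = (1/120)*(951/8) - 5679 = 317/320 - 5679 = -1816963/320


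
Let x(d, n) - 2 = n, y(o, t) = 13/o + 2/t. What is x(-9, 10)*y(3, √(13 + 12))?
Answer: 284/5 ≈ 56.800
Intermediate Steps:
y(o, t) = 2/t + 13/o
x(d, n) = 2 + n
x(-9, 10)*y(3, √(13 + 12)) = (2 + 10)*(2/(√(13 + 12)) + 13/3) = 12*(2/(√25) + 13*(⅓)) = 12*(2/5 + 13/3) = 12*(2*(⅕) + 13/3) = 12*(⅖ + 13/3) = 12*(71/15) = 284/5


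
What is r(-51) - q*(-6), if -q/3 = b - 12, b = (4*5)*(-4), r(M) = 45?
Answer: 1701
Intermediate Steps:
b = -80 (b = 20*(-4) = -80)
q = 276 (q = -3*(-80 - 12) = -3*(-92) = 276)
r(-51) - q*(-6) = 45 - 276*(-6) = 45 - 1*(-1656) = 45 + 1656 = 1701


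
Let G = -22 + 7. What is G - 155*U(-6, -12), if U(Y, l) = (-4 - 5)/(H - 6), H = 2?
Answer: -1455/4 ≈ -363.75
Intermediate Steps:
U(Y, l) = 9/4 (U(Y, l) = (-4 - 5)/(2 - 6) = -9/(-4) = -9*(-¼) = 9/4)
G = -15
G - 155*U(-6, -12) = -15 - 155*9/4 = -15 - 1395/4 = -1455/4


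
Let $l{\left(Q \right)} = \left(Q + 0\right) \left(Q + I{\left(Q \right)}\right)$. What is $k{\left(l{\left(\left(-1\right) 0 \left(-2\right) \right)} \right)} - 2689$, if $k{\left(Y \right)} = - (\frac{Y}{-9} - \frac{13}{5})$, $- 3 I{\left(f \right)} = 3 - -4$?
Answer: $- \frac{13432}{5} \approx -2686.4$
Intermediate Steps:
$I{\left(f \right)} = - \frac{7}{3}$ ($I{\left(f \right)} = - \frac{3 - -4}{3} = - \frac{3 + 4}{3} = \left(- \frac{1}{3}\right) 7 = - \frac{7}{3}$)
$l{\left(Q \right)} = Q \left(- \frac{7}{3} + Q\right)$ ($l{\left(Q \right)} = \left(Q + 0\right) \left(Q - \frac{7}{3}\right) = Q \left(- \frac{7}{3} + Q\right)$)
$k{\left(Y \right)} = \frac{13}{5} + \frac{Y}{9}$ ($k{\left(Y \right)} = - (Y \left(- \frac{1}{9}\right) - \frac{13}{5}) = - (- \frac{Y}{9} - \frac{13}{5}) = - (- \frac{13}{5} - \frac{Y}{9}) = \frac{13}{5} + \frac{Y}{9}$)
$k{\left(l{\left(\left(-1\right) 0 \left(-2\right) \right)} \right)} - 2689 = \left(\frac{13}{5} + \frac{\frac{1}{3} \left(-1\right) 0 \left(-2\right) \left(-7 + 3 \left(-1\right) 0 \left(-2\right)\right)}{9}\right) - 2689 = \left(\frac{13}{5} + \frac{\frac{1}{3} \cdot 0 \left(-2\right) \left(-7 + 3 \cdot 0 \left(-2\right)\right)}{9}\right) - 2689 = \left(\frac{13}{5} + \frac{\frac{1}{3} \cdot 0 \left(-7 + 3 \cdot 0\right)}{9}\right) - 2689 = \left(\frac{13}{5} + \frac{\frac{1}{3} \cdot 0 \left(-7 + 0\right)}{9}\right) - 2689 = \left(\frac{13}{5} + \frac{\frac{1}{3} \cdot 0 \left(-7\right)}{9}\right) - 2689 = \left(\frac{13}{5} + \frac{1}{9} \cdot 0\right) - 2689 = \left(\frac{13}{5} + 0\right) - 2689 = \frac{13}{5} - 2689 = - \frac{13432}{5}$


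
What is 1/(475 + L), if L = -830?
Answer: -1/355 ≈ -0.0028169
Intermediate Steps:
1/(475 + L) = 1/(475 - 830) = 1/(-355) = -1/355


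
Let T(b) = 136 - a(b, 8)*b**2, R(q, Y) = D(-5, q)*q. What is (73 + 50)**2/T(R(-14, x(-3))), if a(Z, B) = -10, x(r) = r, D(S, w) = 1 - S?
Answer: 15129/70696 ≈ 0.21400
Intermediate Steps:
R(q, Y) = 6*q (R(q, Y) = (1 - 1*(-5))*q = (1 + 5)*q = 6*q)
T(b) = 136 + 10*b**2 (T(b) = 136 - (-10)*b**2 = 136 + 10*b**2)
(73 + 50)**2/T(R(-14, x(-3))) = (73 + 50)**2/(136 + 10*(6*(-14))**2) = 123**2/(136 + 10*(-84)**2) = 15129/(136 + 10*7056) = 15129/(136 + 70560) = 15129/70696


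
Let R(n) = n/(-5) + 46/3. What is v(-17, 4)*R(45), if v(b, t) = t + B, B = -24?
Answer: -380/3 ≈ -126.67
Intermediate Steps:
R(n) = 46/3 - n/5 (R(n) = n*(-⅕) + 46*(⅓) = -n/5 + 46/3 = 46/3 - n/5)
v(b, t) = -24 + t (v(b, t) = t - 24 = -24 + t)
v(-17, 4)*R(45) = (-24 + 4)*(46/3 - ⅕*45) = -20*(46/3 - 9) = -20*19/3 = -380/3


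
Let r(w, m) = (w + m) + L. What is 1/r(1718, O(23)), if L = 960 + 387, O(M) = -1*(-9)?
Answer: 1/3074 ≈ 0.00032531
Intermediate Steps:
O(M) = 9
L = 1347
r(w, m) = 1347 + m + w (r(w, m) = (w + m) + 1347 = (m + w) + 1347 = 1347 + m + w)
1/r(1718, O(23)) = 1/(1347 + 9 + 1718) = 1/3074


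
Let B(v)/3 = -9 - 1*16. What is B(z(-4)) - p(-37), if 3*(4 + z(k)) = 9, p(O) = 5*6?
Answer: -105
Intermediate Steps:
p(O) = 30
z(k) = -1 (z(k) = -4 + (⅓)*9 = -4 + 3 = -1)
B(v) = -75 (B(v) = 3*(-9 - 1*16) = 3*(-9 - 16) = 3*(-25) = -75)
B(z(-4)) - p(-37) = -75 - 1*30 = -75 - 30 = -105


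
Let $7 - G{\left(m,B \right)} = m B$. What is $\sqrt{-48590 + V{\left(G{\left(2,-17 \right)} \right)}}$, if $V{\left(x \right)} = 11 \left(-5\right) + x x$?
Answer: $2 i \sqrt{11741} \approx 216.71 i$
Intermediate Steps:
$G{\left(m,B \right)} = 7 - B m$ ($G{\left(m,B \right)} = 7 - m B = 7 - B m$)
$V{\left(x \right)} = -55 + x^{2}$
$\sqrt{-48590 + V{\left(G{\left(2,-17 \right)} \right)}} = \sqrt{-48590 - \left(55 - \left(7 - \left(-17\right) 2\right)^{2}\right)} = \sqrt{-48590 - \left(55 - \left(7 + 34\right)^{2}\right)} = \sqrt{-48590 - \left(55 - 41^{2}\right)} = \sqrt{-48590 + \left(-55 + 1681\right)} = \sqrt{-48590 + 1626} = \sqrt{-46964} = 2 i \sqrt{11741}$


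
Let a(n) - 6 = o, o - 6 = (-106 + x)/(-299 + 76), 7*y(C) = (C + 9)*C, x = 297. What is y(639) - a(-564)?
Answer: 92320661/1561 ≈ 59142.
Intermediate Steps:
y(C) = C*(9 + C)/7 (y(C) = ((C + 9)*C)/7 = ((9 + C)*C)/7 = (C*(9 + C))/7 = C*(9 + C)/7)
o = 1147/223 (o = 6 + (-106 + 297)/(-299 + 76) = 6 + 191/(-223) = 6 + 191*(-1/223) = 6 - 191/223 = 1147/223 ≈ 5.1435)
a(n) = 2485/223 (a(n) = 6 + 1147/223 = 2485/223)
y(639) - a(-564) = (1/7)*639*(9 + 639) - 1*2485/223 = (1/7)*639*648 - 2485/223 = 414072/7 - 2485/223 = 92320661/1561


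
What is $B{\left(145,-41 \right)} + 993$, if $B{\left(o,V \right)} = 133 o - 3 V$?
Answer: $20401$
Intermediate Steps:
$B{\left(o,V \right)} = - 3 V + 133 o$
$B{\left(145,-41 \right)} + 993 = \left(\left(-3\right) \left(-41\right) + 133 \cdot 145\right) + 993 = \left(123 + 19285\right) + 993 = 19408 + 993 = 20401$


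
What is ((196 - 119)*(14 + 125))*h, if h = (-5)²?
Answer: 267575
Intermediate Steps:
h = 25
((196 - 119)*(14 + 125))*h = ((196 - 119)*(14 + 125))*25 = (77*139)*25 = 10703*25 = 267575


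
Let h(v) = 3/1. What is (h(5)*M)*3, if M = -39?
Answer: -351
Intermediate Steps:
h(v) = 3 (h(v) = 3*1 = 3)
(h(5)*M)*3 = (3*(-39))*3 = -117*3 = -351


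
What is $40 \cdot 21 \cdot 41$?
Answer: $34440$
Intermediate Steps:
$40 \cdot 21 \cdot 41 = 840 \cdot 41 = 34440$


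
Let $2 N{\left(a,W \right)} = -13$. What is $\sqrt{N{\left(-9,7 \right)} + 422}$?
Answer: $\frac{\sqrt{1662}}{2} \approx 20.384$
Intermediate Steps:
$N{\left(a,W \right)} = - \frac{13}{2}$ ($N{\left(a,W \right)} = \frac{1}{2} \left(-13\right) = - \frac{13}{2}$)
$\sqrt{N{\left(-9,7 \right)} + 422} = \sqrt{- \frac{13}{2} + 422} = \sqrt{\frac{831}{2}} = \frac{\sqrt{1662}}{2}$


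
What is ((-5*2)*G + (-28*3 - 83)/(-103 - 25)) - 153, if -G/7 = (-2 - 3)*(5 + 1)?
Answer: -288217/128 ≈ -2251.7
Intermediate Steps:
G = 210 (G = -7*(-2 - 3)*(5 + 1) = -(-35)*6 = -7*(-30) = 210)
((-5*2)*G + (-28*3 - 83)/(-103 - 25)) - 153 = (-5*2*210 + (-28*3 - 83)/(-103 - 25)) - 153 = (-10*210 + (-84 - 83)/(-128)) - 153 = (-2100 - 167*(-1/128)) - 153 = (-2100 + 167/128) - 153 = -268633/128 - 153 = -288217/128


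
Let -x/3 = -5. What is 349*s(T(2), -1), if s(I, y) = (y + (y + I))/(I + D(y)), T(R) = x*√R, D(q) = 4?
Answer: 79921/217 - 15705*√2/217 ≈ 265.95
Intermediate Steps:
x = 15 (x = -3*(-5) = 15)
T(R) = 15*√R
s(I, y) = (I + 2*y)/(4 + I) (s(I, y) = (y + (y + I))/(I + 4) = (y + (I + y))/(4 + I) = (I + 2*y)/(4 + I))
349*s(T(2), -1) = 349*((15*√2 + 2*(-1))/(4 + 15*√2)) = 349*((15*√2 - 2)/(4 + 15*√2)) = 349*((-2 + 15*√2)/(4 + 15*√2)) = 349*(-2 + 15*√2)/(4 + 15*√2)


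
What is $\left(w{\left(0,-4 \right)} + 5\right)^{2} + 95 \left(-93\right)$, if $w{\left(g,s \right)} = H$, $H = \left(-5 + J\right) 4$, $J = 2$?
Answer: $-8786$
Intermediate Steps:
$H = -12$ ($H = \left(-5 + 2\right) 4 = \left(-3\right) 4 = -12$)
$w{\left(g,s \right)} = -12$
$\left(w{\left(0,-4 \right)} + 5\right)^{2} + 95 \left(-93\right) = \left(-12 + 5\right)^{2} + 95 \left(-93\right) = \left(-7\right)^{2} - 8835 = 49 - 8835 = -8786$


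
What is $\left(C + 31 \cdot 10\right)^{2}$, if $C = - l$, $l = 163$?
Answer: $21609$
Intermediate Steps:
$C = -163$ ($C = \left(-1\right) 163 = -163$)
$\left(C + 31 \cdot 10\right)^{2} = \left(-163 + 31 \cdot 10\right)^{2} = \left(-163 + 310\right)^{2} = 147^{2} = 21609$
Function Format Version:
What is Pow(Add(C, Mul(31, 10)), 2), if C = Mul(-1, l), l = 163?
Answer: 21609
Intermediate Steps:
C = -163 (C = Mul(-1, 163) = -163)
Pow(Add(C, Mul(31, 10)), 2) = Pow(Add(-163, Mul(31, 10)), 2) = Pow(Add(-163, 310), 2) = Pow(147, 2) = 21609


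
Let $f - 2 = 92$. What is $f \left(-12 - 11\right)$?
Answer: $-2162$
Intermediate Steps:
$f = 94$ ($f = 2 + 92 = 94$)
$f \left(-12 - 11\right) = 94 \left(-12 - 11\right) = 94 \left(-23\right) = -2162$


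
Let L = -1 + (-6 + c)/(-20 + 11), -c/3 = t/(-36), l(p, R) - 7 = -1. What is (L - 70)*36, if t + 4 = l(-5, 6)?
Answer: -7598/3 ≈ -2532.7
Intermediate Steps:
l(p, R) = 6 (l(p, R) = 7 - 1 = 6)
t = 2 (t = -4 + 6 = 2)
c = 1/6 (c = -6/(-36) = -6*(-1)/36 = -3*(-1/18) = 1/6 ≈ 0.16667)
L = -19/54 (L = -1 + (-6 + 1/6)/(-20 + 11) = -1 - 35/6/(-9) = -1 - 35/6*(-1/9) = -1 + 35/54 = -19/54 ≈ -0.35185)
(L - 70)*36 = (-19/54 - 70)*36 = -3799/54*36 = -7598/3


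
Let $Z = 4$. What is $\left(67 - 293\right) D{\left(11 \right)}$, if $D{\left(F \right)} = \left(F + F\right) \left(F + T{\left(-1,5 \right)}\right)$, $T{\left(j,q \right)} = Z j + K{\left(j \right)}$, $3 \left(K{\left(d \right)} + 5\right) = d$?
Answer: $- \frac{24860}{3} \approx -8286.7$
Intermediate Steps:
$K{\left(d \right)} = -5 + \frac{d}{3}$
$T{\left(j,q \right)} = -5 + \frac{13 j}{3}$ ($T{\left(j,q \right)} = 4 j + \left(-5 + \frac{j}{3}\right) = -5 + \frac{13 j}{3}$)
$D{\left(F \right)} = 2 F \left(- \frac{28}{3} + F\right)$ ($D{\left(F \right)} = \left(F + F\right) \left(F + \left(-5 + \frac{13}{3} \left(-1\right)\right)\right) = 2 F \left(F - \frac{28}{3}\right) = 2 F \left(- \frac{28}{3} + F\right)$)
$\left(67 - 293\right) D{\left(11 \right)} = \left(67 - 293\right) \frac{2}{3} \cdot 11 \left(-28 + 3 \cdot 11\right) = \left(67 - 293\right) \frac{2}{3} \cdot 11 \left(-28 + 33\right) = - 226 \cdot \frac{2}{3} \cdot 11 \cdot 5 = \left(-226\right) \frac{110}{3} = - \frac{24860}{3}$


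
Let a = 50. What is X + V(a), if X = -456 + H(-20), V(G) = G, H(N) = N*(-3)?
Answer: -346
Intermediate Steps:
H(N) = -3*N
X = -396 (X = -456 - 3*(-20) = -456 + 60 = -396)
X + V(a) = -396 + 50 = -346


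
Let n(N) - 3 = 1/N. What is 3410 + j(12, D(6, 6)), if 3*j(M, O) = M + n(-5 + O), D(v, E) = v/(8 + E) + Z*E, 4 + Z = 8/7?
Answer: 1557233/456 ≈ 3415.0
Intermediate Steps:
n(N) = 3 + 1/N
Z = -20/7 (Z = -4 + 8/7 = -20/7 ≈ -2.8571)
D(v, E) = -20*E/7 + v/(8 + E) (D(v, E) = v/(8 + E) - 20*E/7 = -20*E/7 + v/(8 + E))
j(M, O) = 1 + M/3 + 1/(3*(-5 + O)) (j(M, O) = (M + (3 + 1/(-5 + O)))/3 = (3 + M + 1/(-5 + O))/3 = 1 + M/3 + 1/(3*(-5 + O)))
3410 + j(12, D(6, 6)) = 3410 + (-14 + 3*((-160*6 - 20*6² + 7*6)/(7*(8 + 6))) + 12*(-5 + (-160*6 - 20*6² + 7*6)/(7*(8 + 6))))/(3*(-5 + (-160*6 - 20*6² + 7*6)/(7*(8 + 6)))) = 3410 + (-14 + 3*((⅐)*(-960 - 20*36 + 42)/14) + 12*(-5 + (⅐)*(-960 - 20*36 + 42)/14))/(3*(-5 + (⅐)*(-960 - 20*36 + 42)/14)) = 3410 + (-14 + 3*((⅐)*(1/14)*(-960 - 720 + 42)) + 12*(-5 + (⅐)*(1/14)*(-960 - 720 + 42)))/(3*(-5 + (⅐)*(1/14)*(-960 - 720 + 42))) = 3410 + (-14 + 3*((⅐)*(1/14)*(-1638)) + 12*(-5 + (⅐)*(1/14)*(-1638)))/(3*(-5 + (⅐)*(1/14)*(-1638))) = 3410 + (-14 + 3*(-117/7) + 12*(-5 - 117/7))/(3*(-5 - 117/7)) = 3410 + (-14 - 351/7 + 12*(-152/7))/(3*(-152/7)) = 3410 + (⅓)*(-7/152)*(-14 - 351/7 - 1824/7) = 3410 + (⅓)*(-7/152)*(-2273/7) = 3410 + 2273/456 = 1557233/456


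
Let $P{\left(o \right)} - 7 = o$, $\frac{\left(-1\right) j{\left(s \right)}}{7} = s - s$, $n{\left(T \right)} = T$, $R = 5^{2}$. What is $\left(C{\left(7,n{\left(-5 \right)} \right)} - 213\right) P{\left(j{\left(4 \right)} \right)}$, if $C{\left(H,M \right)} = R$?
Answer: $-1316$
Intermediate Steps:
$R = 25$
$j{\left(s \right)} = 0$ ($j{\left(s \right)} = - 7 \left(s - s\right) = \left(-7\right) 0 = 0$)
$P{\left(o \right)} = 7 + o$
$C{\left(H,M \right)} = 25$
$\left(C{\left(7,n{\left(-5 \right)} \right)} - 213\right) P{\left(j{\left(4 \right)} \right)} = \left(25 - 213\right) \left(7 + 0\right) = \left(-188\right) 7 = -1316$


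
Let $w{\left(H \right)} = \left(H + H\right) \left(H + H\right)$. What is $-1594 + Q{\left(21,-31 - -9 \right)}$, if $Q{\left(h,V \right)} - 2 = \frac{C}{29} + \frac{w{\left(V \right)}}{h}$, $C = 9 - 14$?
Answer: $- \frac{913489}{609} \approx -1500.0$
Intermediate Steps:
$C = -5$
$w{\left(H \right)} = 4 H^{2}$ ($w{\left(H \right)} = 2 H 2 H = 4 H^{2}$)
$Q{\left(h,V \right)} = \frac{53}{29} + \frac{4 V^{2}}{h}$ ($Q{\left(h,V \right)} = 2 + \left(- \frac{5}{29} + \frac{4 V^{2}}{h}\right) = \frac{53}{29} + \frac{4 V^{2}}{h}$)
$-1594 + Q{\left(21,-31 - -9 \right)} = -1594 + \left(\frac{53}{29} + \frac{4 \left(-31 - -9\right)^{2}}{21}\right) = -1594 + \left(\frac{53}{29} + 4 \left(-31 + 9\right)^{2} \cdot \frac{1}{21}\right) = -1594 + \left(\frac{53}{29} + 4 \left(-22\right)^{2} \cdot \frac{1}{21}\right) = -1594 + \left(\frac{53}{29} + 4 \cdot 484 \cdot \frac{1}{21}\right) = -1594 + \left(\frac{53}{29} + \frac{1936}{21}\right) = -1594 + \frac{57257}{609} = - \frac{913489}{609}$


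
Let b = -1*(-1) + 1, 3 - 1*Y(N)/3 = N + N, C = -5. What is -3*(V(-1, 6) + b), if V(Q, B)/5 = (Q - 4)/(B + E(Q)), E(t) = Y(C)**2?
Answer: -3029/509 ≈ -5.9509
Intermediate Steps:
Y(N) = 9 - 6*N (Y(N) = 9 - 3*(N + N) = 9 - 6*N)
E(t) = 1521 (E(t) = (9 - 6*(-5))**2 = (9 + 30)**2 = 39**2 = 1521)
V(Q, B) = 5*(-4 + Q)/(1521 + B) (V(Q, B) = 5*((Q - 4)/(B + 1521)) = 5*((-4 + Q)/(1521 + B)) = 5*(-4 + Q)/(1521 + B))
b = 2 (b = 1 + 1 = 2)
-3*(V(-1, 6) + b) = -3*(5*(-4 - 1)/(1521 + 6) + 2) = -3*(5*(-5)/1527 + 2) = -3*(5*(1/1527)*(-5) + 2) = -3*(-25/1527 + 2) = -3*3029/1527 = -3029/509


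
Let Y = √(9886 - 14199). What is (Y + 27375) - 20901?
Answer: 6474 + I*√4313 ≈ 6474.0 + 65.673*I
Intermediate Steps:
Y = I*√4313 (Y = √(-4313) = I*√4313 ≈ 65.673*I)
(Y + 27375) - 20901 = (I*√4313 + 27375) - 20901 = (27375 + I*√4313) - 20901 = 6474 + I*√4313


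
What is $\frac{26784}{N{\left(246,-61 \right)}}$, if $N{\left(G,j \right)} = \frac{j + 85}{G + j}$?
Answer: $206460$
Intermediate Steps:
$N{\left(G,j \right)} = \frac{85 + j}{G + j}$
$\frac{26784}{N{\left(246,-61 \right)}} = \frac{26784}{\frac{1}{246 - 61} \left(85 - 61\right)} = \frac{26784}{\frac{1}{185} \cdot 24} = \frac{26784}{\frac{24}{185}} = 26784 \cdot \frac{185}{24} = 206460$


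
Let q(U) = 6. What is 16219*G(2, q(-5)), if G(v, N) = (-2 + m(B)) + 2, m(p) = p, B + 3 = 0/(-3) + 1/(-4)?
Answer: -210847/4 ≈ -52712.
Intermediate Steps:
B = -13/4 (B = -3 + (0/(-3) + 1/(-4)) = -3 + (0*(-⅓) + 1*(-¼)) = -3 + (0 - ¼) = -3 - ¼ = -13/4 ≈ -3.2500)
G(v, N) = -13/4 (G(v, N) = (-2 - 13/4) + 2 = -21/4 + 2 = -13/4)
16219*G(2, q(-5)) = 16219*(-13/4) = -210847/4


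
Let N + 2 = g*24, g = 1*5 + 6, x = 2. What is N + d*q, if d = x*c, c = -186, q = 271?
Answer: -100550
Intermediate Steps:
g = 11 (g = 5 + 6 = 11)
d = -372 (d = 2*(-186) = -372)
N = 262 (N = -2 + 11*24 = -2 + 264 = 262)
N + d*q = 262 - 372*271 = 262 - 100812 = -100550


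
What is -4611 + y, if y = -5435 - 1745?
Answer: -11791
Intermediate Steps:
y = -7180
-4611 + y = -4611 - 7180 = -11791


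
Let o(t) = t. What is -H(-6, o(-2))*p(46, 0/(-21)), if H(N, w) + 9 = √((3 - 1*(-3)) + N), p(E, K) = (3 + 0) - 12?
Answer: -81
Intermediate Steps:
p(E, K) = -9 (p(E, K) = 3 - 12 = -9)
H(N, w) = -9 + √(6 + N) (H(N, w) = -9 + √((3 - 1*(-3)) + N) = -9 + √((3 + 3) + N) = -9 + √(6 + N))
-H(-6, o(-2))*p(46, 0/(-21)) = -(-9 + √(6 - 6))*(-9) = -(-9 + √0)*(-9) = -(-9 + 0)*(-9) = -(-9)*(-9) = -1*81 = -81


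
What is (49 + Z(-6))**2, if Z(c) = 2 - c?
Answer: 3249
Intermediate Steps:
(49 + Z(-6))**2 = (49 + (2 - 1*(-6)))**2 = (49 + (2 + 6))**2 = (49 + 8)**2 = 57**2 = 3249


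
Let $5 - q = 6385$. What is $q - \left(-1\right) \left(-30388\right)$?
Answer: $-36768$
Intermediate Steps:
$q = -6380$ ($q = 5 - 6385 = -6380$)
$q - \left(-1\right) \left(-30388\right) = -6380 - \left(-1\right) \left(-30388\right) = -6380 - 30388 = -36768$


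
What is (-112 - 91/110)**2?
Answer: 154032921/12100 ≈ 12730.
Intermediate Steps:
(-112 - 91/110)**2 = (-12411/110)**2 = 154032921/12100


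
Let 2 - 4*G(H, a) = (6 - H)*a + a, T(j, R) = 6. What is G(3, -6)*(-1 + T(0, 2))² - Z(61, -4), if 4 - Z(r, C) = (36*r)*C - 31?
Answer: -17313/2 ≈ -8656.5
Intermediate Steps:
Z(r, C) = 35 - 36*C*r (Z(r, C) = 4 - ((36*r)*C - 31) = 4 - (36*C*r - 31) = 4 - (-31 + 36*C*r) = 4 + (31 - 36*C*r) = 35 - 36*C*r)
G(H, a) = ½ - a/4 - a*(6 - H)/4 (G(H, a) = ½ - ((6 - H)*a + a)/4 = ½ - (a*(6 - H) + a)/4 = ½ - (a + a*(6 - H))/4 = ½ + (-a/4 - a*(6 - H)/4) = ½ - a/4 - a*(6 - H)/4)
G(3, -6)*(-1 + T(0, 2))² - Z(61, -4) = (½ - 7/4*(-6) + (¼)*3*(-6))*(-1 + 6)² - (35 - 36*(-4)*61) = (½ + 21/2 - 9/2)*5² - (35 + 8784) = (13/2)*25 - 1*8819 = 325/2 - 8819 = -17313/2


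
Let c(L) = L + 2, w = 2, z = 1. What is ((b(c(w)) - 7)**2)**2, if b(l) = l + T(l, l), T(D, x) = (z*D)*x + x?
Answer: 83521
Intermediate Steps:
T(D, x) = x + D*x (T(D, x) = (1*D)*x + x = D*x + x = x + D*x)
c(L) = 2 + L
b(l) = l + l*(1 + l)
((b(c(w)) - 7)**2)**2 = (((2 + 2)*(2 + (2 + 2)) - 7)**2)**2 = ((4*(2 + 4) - 7)**2)**2 = ((4*6 - 7)**2)**2 = ((24 - 7)**2)**2 = (17**2)**2 = 289**2 = 83521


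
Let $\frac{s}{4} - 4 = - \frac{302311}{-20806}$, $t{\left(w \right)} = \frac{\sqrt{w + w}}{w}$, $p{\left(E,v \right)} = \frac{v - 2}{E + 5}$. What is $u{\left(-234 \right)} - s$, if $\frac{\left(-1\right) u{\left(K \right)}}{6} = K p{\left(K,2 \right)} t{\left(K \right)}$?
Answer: $- \frac{771070}{10403} \approx -74.12$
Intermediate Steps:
$p{\left(E,v \right)} = \frac{-2 + v}{5 + E}$
$t{\left(w \right)} = \frac{\sqrt{2}}{\sqrt{w}}$ ($t{\left(w \right)} = \frac{\sqrt{2 w}}{w} = \frac{\sqrt{2} \sqrt{w}}{w} = \frac{\sqrt{2}}{\sqrt{w}}$)
$s = \frac{771070}{10403}$ ($s = 16 + 4 \left(- \frac{302311}{-20806}\right) = 16 + 4 \left(\left(-302311\right) \left(- \frac{1}{20806}\right)\right) = 16 + 4 \cdot \frac{302311}{20806} = 16 + \frac{604622}{10403} = \frac{771070}{10403} \approx 74.12$)
$u{\left(K \right)} = 0$ ($u{\left(K \right)} = - 6 K \frac{-2 + 2}{5 + K} \frac{\sqrt{2}}{\sqrt{K}} = - 6 K \frac{1}{5 + K} 0 \frac{\sqrt{2}}{\sqrt{K}} = - 6 K 0 \frac{\sqrt{2}}{\sqrt{K}} = - 6 \cdot 0 \frac{\sqrt{2}}{\sqrt{K}} = \left(-6\right) 0 = 0$)
$u{\left(-234 \right)} - s = 0 - \frac{771070}{10403} = - \frac{771070}{10403}$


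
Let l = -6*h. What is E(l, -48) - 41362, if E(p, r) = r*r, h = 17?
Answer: -39058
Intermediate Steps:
l = -102 (l = -6*17 = -102)
E(p, r) = r**2
E(l, -48) - 41362 = (-48)**2 - 41362 = 2304 - 41362 = -39058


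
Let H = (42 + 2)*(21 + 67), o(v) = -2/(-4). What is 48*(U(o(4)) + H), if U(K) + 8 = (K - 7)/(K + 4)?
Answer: 556208/3 ≈ 1.8540e+5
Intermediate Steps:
o(v) = ½ (o(v) = -2*(-¼) = ½)
H = 3872 (H = 44*88 = 3872)
U(K) = -8 + (-7 + K)/(4 + K) (U(K) = -8 + (K - 7)/(K + 4) = -8 + (-7 + K)/(4 + K))
48*(U(o(4)) + H) = 48*((-39 - 7*½)/(4 + ½) + 3872) = 48*((-39 - 7/2)/(9/2) + 3872) = 48*((2/9)*(-85/2) + 3872) = 48*(-85/9 + 3872) = 48*(34763/9) = 556208/3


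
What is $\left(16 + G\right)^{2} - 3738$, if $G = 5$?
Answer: $-3297$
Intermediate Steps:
$\left(16 + G\right)^{2} - 3738 = \left(16 + 5\right)^{2} - 3738 = 21^{2} - 3738 = 441 - 3738 = -3297$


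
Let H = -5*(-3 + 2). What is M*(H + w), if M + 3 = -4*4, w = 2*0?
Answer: -95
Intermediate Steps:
w = 0
M = -19 (M = -3 - 4*4 = -3 - 16 = -19)
H = 5 (H = -5*(-1) = 5)
M*(H + w) = -19*(5 + 0) = -19*5 = -95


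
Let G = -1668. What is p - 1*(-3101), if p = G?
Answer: 1433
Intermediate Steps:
p = -1668
p - 1*(-3101) = -1668 - 1*(-3101) = -1668 + 3101 = 1433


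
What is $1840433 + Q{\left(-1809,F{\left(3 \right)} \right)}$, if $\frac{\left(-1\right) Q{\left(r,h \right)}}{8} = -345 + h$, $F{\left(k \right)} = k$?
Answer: $1843169$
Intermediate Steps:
$Q{\left(r,h \right)} = 2760 - 8 h$ ($Q{\left(r,h \right)} = - 8 \left(-345 + h\right) = 2760 - 8 h$)
$1840433 + Q{\left(-1809,F{\left(3 \right)} \right)} = 1840433 + \left(2760 - 24\right) = 1840433 + 2736 = 1843169$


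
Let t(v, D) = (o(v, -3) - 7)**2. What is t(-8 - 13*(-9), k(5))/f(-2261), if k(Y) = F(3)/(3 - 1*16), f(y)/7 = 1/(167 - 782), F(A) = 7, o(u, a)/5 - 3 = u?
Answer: -26867505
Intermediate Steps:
o(u, a) = 15 + 5*u
f(y) = -7/615 (f(y) = 7/(167 - 782) = 7/(-615) = 7*(-1/615) = -7/615)
k(Y) = -7/13 (k(Y) = 7/(3 - 1*16) = 7/(3 - 16) = 7/(-13) = 7*(-1/13) = -7/13)
t(v, D) = (8 + 5*v)**2 (t(v, D) = ((15 + 5*v) - 7)**2 = (8 + 5*v)**2)
t(-8 - 13*(-9), k(5))/f(-2261) = (8 + 5*(-8 - 13*(-9)))**2/(-7/615) = (8 + 5*(-8 + 117))**2*(-615/7) = (8 + 5*109)**2*(-615/7) = (8 + 545)**2*(-615/7) = 553**2*(-615/7) = 305809*(-615/7) = -26867505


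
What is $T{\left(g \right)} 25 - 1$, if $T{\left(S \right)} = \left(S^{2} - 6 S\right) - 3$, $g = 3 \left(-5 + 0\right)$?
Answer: $7799$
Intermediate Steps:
$g = -15$ ($g = 3 \left(-5\right) = -15$)
$T{\left(S \right)} = -3 + S^{2} - 6 S$
$T{\left(g \right)} 25 - 1 = \left(-3 + \left(-15\right)^{2} - -90\right) 25 - 1 = \left(-3 + 225 + 90\right) 25 - 1 = 312 \cdot 25 - 1 = 7800 - 1 = 7799$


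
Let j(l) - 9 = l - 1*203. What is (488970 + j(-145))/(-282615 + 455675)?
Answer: 28743/10180 ≈ 2.8235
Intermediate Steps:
j(l) = -194 + l (j(l) = 9 + (l - 1*203) = 9 + (l - 203) = 9 + (-203 + l) = -194 + l)
(488970 + j(-145))/(-282615 + 455675) = (488970 + (-194 - 145))/(-282615 + 455675) = (488970 - 339)/173060 = 488631*(1/173060) = 28743/10180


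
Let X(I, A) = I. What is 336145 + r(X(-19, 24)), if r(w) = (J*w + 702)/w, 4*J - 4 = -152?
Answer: 6385350/19 ≈ 3.3607e+5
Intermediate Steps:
J = -37 (J = 1 + (¼)*(-152) = 1 - 38 = -37)
r(w) = (702 - 37*w)/w (r(w) = (-37*w + 702)/w = (702 - 37*w)/w)
336145 + r(X(-19, 24)) = 336145 + (-37 + 702/(-19)) = 336145 + (-37 + 702*(-1/19)) = 336145 + (-37 - 702/19) = 336145 - 1405/19 = 6385350/19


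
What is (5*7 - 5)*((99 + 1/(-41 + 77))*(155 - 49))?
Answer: 944725/3 ≈ 3.1491e+5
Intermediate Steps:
(5*7 - 5)*((99 + 1/(-41 + 77))*(155 - 49)) = (35 - 5)*((99 + 1/36)*106) = 30*((99 + 1/36)*106) = 30*((3565/36)*106) = 30*(188945/18) = 944725/3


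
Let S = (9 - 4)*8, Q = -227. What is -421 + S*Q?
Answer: -9501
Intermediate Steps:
S = 40 (S = 5*8 = 40)
-421 + S*Q = -421 + 40*(-227) = -421 - 9080 = -9501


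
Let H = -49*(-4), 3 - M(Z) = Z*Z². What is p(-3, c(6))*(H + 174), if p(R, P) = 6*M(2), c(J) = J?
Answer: -11100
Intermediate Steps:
M(Z) = 3 - Z³ (M(Z) = 3 - Z*Z² = 3 - Z³)
H = 196
p(R, P) = -30 (p(R, P) = 6*(3 - 1*2³) = 6*(3 - 1*8) = 6*(3 - 8) = 6*(-5) = -30)
p(-3, c(6))*(H + 174) = -30*(196 + 174) = -30*370 = -11100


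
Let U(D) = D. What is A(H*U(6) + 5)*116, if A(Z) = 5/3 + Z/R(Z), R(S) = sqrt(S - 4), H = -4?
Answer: 580/3 + 2204*I*sqrt(23)/23 ≈ 193.33 + 459.57*I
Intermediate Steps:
R(S) = sqrt(-4 + S)
A(Z) = 5/3 + Z/sqrt(-4 + Z) (A(Z) = 5/3 + Z/(sqrt(-4 + Z)) = 5*(1/3) + Z/sqrt(-4 + Z) = 5/3 + Z/sqrt(-4 + Z))
A(H*U(6) + 5)*116 = (5/3 + (-4*6 + 5)/sqrt(-4 + (-4*6 + 5)))*116 = (5/3 + (-24 + 5)/sqrt(-4 + (-24 + 5)))*116 = (5/3 - 19/sqrt(-4 - 19))*116 = (5/3 - (-19)*I*sqrt(23)/23)*116 = (5/3 + 19*I*sqrt(23)/23)*116 = 580/3 + 2204*I*sqrt(23)/23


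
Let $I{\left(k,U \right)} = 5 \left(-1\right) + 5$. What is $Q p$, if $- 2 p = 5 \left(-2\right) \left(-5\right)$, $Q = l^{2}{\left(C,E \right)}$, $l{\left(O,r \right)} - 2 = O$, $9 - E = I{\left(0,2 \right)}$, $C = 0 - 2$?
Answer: $0$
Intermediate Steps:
$I{\left(k,U \right)} = 0$ ($I{\left(k,U \right)} = -5 + 5 = 0$)
$C = -2$
$E = 9$ ($E = 9 - 0 = 9 + 0 = 9$)
$l{\left(O,r \right)} = 2 + O$
$Q = 0$ ($Q = \left(2 - 2\right)^{2} = 0^{2} = 0$)
$p = -25$ ($p = - \frac{5 \left(-2\right) \left(-5\right)}{2} = - \frac{\left(-10\right) \left(-5\right)}{2} = \left(- \frac{1}{2}\right) 50 = -25$)
$Q p = 0 \left(-25\right) = 0$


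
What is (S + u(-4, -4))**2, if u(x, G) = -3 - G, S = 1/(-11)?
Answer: 100/121 ≈ 0.82645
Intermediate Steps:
S = -1/11 ≈ -0.090909
(S + u(-4, -4))**2 = (-1/11 + (-3 - 1*(-4)))**2 = (-1/11 + (-3 + 4))**2 = (-1/11 + 1)**2 = (10/11)**2 = 100/121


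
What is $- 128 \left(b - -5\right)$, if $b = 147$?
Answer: $-19456$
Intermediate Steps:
$- 128 \left(b - -5\right) = - 128 \left(147 - -5\right) = - 128 \left(147 + \left(6 - 1\right)\right) = - 128 \left(147 + 5\right) = \left(-128\right) 152 = -19456$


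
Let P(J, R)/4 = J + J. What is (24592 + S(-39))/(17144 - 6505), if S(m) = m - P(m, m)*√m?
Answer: 24553/10639 + 312*I*√39/10639 ≈ 2.3078 + 0.18314*I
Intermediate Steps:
P(J, R) = 8*J (P(J, R) = 4*(J + J) = 4*(2*J) = 8*J)
S(m) = m - 8*m^(3/2) (S(m) = m - 8*m*√m = m - 8*m^(3/2))
(24592 + S(-39))/(17144 - 6505) = (24592 + (-39 - (-312)*I*√39))/(17144 - 6505) = (24592 + (-39 - (-312)*I*√39))/10639 = (24592 + (-39 + 312*I*√39))*(1/10639) = (24553 + 312*I*√39)*(1/10639) = 24553/10639 + 312*I*√39/10639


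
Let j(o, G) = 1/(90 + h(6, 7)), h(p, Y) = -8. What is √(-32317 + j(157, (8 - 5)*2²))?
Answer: I*√217299426/82 ≈ 179.77*I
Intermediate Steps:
j(o, G) = 1/82 (j(o, G) = 1/(90 - 8) = 1/82)
√(-32317 + j(157, (8 - 5)*2²)) = √(-32317 + 1/82) = √(-2649993/82) = I*√217299426/82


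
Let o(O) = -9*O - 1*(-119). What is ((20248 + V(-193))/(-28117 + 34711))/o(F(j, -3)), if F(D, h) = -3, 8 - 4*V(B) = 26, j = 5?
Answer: 40487/1925448 ≈ 0.021027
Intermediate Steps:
V(B) = -9/2 (V(B) = 2 - ¼*26 = 2 - 13/2 = -9/2)
o(O) = 119 - 9*O (o(O) = -9*O + 119 = 119 - 9*O)
((20248 + V(-193))/(-28117 + 34711))/o(F(j, -3)) = ((20248 - 9/2)/(-28117 + 34711))/(119 - 9*(-3)) = ((40487/2)/6594)/(119 + 27) = ((40487/2)*(1/6594))/146 = (40487/13188)*(1/146) = 40487/1925448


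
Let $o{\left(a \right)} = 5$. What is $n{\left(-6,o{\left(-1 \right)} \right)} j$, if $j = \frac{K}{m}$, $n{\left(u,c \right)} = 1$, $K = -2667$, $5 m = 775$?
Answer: $- \frac{2667}{155} \approx -17.206$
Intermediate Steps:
$m = 155$ ($m = \frac{1}{5} \cdot 775 = 155$)
$j = - \frac{2667}{155} \approx -17.206$
$n{\left(-6,o{\left(-1 \right)} \right)} j = 1 \left(- \frac{2667}{155}\right) = - \frac{2667}{155}$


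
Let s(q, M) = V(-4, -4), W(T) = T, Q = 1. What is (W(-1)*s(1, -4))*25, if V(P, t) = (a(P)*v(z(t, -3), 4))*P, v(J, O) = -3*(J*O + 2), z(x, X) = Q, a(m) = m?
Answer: 7200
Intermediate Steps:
z(x, X) = 1
v(J, O) = -6 - 3*J*O (v(J, O) = -3*(2 + J*O) = -6 - 3*J*O)
V(P, t) = -18*P² (V(P, t) = (P*(-6 - 3*1*4))*P = (P*(-6 - 12))*P = (P*(-18))*P = (-18*P)*P = -18*P²)
s(q, M) = -288 (s(q, M) = -18*(-4)² = -18*16 = -288)
(W(-1)*s(1, -4))*25 = -1*(-288)*25 = 288*25 = 7200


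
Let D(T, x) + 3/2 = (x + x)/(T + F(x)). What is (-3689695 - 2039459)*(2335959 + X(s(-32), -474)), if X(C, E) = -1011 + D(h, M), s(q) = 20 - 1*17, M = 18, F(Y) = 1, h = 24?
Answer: -334431908256069/25 ≈ -1.3377e+13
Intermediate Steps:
D(T, x) = -3/2 + 2*x/(1 + T) (D(T, x) = -3/2 + (x + x)/(T + 1) = -3/2 + (2*x)/(1 + T) = -3/2 + 2*x/(1 + T))
s(q) = 3 (s(q) = 20 - 17 = 3)
X(C, E) = -50553/50 (X(C, E) = -1011 + (-3 - 3*24 + 4*18)/(2*(1 + 24)) = -1011 + (1/2)*(-3 - 72 + 72)/25 = -1011 + (1/2)*(1/25)*(-3) = -1011 - 3/50 = -50553/50)
(-3689695 - 2039459)*(2335959 + X(s(-32), -474)) = (-3689695 - 2039459)*(2335959 - 50553/50) = -5729154*116747397/50 = -334431908256069/25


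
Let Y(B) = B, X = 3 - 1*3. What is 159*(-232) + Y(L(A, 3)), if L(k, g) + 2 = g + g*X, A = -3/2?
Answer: -36887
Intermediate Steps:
X = 0 (X = 3 - 3 = 0)
A = -3/2 (A = -3*1/2 = -3/2 ≈ -1.5000)
L(k, g) = -2 + g (L(k, g) = -2 + (g + g*0) = -2 + (g + 0) = -2 + g)
159*(-232) + Y(L(A, 3)) = 159*(-232) + (-2 + 3) = -36888 + 1 = -36887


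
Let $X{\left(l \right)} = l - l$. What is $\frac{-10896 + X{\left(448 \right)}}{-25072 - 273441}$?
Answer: $\frac{10896}{298513} \approx 0.036501$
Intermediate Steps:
$X{\left(l \right)} = 0$
$\frac{-10896 + X{\left(448 \right)}}{-25072 - 273441} = \frac{-10896 + 0}{-25072 - 273441} = - \frac{10896}{-298513} = \left(-10896\right) \left(- \frac{1}{298513}\right) = \frac{10896}{298513}$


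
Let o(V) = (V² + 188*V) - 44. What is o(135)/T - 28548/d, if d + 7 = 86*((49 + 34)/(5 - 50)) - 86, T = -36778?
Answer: 513780047/4576234 ≈ 112.27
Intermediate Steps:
o(V) = -44 + V² + 188*V
d = -11323/45 (d = -7 + (86*((49 + 34)/(5 - 50)) - 86) = -7 + (86*(83/(-45)) - 86) = -7 + (86*(83*(-1/45)) - 86) = -7 + (86*(-83/45) - 86) = -7 + (-7138/45 - 86) = -7 - 11008/45 = -11323/45 ≈ -251.62)
o(135)/T - 28548/d = (-44 + 135² + 188*135)/(-36778) - 28548/(-11323/45) = (-44 + 18225 + 25380)*(-1/36778) - 28548*(-45/11323) = 43561*(-1/36778) + 98820/871 = -6223/5254 + 98820/871 = 513780047/4576234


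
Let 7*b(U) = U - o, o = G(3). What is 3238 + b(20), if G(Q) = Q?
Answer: 22683/7 ≈ 3240.4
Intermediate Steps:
o = 3
b(U) = -3/7 + U/7 (b(U) = (U - 1*3)/7 = (U - 3)/7 = (-3 + U)/7 = -3/7 + U/7)
3238 + b(20) = 3238 + (-3/7 + (1/7)*20) = 3238 + (-3/7 + 20/7) = 3238 + 17/7 = 22683/7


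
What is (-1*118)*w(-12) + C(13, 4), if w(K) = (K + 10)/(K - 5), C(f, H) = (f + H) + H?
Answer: 121/17 ≈ 7.1176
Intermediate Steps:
C(f, H) = f + 2*H (C(f, H) = (H + f) + H = f + 2*H)
w(K) = (10 + K)/(-5 + K)
(-1*118)*w(-12) + C(13, 4) = (-1*118)*((10 - 12)/(-5 - 12)) + (13 + 2*4) = -118*(-2)/(-17) + (13 + 8) = -(-118)*(-2)/17 + 21 = -118*2/17 + 21 = -236/17 + 21 = 121/17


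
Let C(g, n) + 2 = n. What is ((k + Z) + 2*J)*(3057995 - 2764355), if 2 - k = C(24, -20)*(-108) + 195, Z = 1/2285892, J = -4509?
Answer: -648127850855410/190491 ≈ -3.4024e+9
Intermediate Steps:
Z = 1/2285892 ≈ 4.3747e-7
C(g, n) = -2 + n
k = -2569 (k = 2 - ((-2 - 20)*(-108) + 195) = 2 - (-22*(-108) + 195) = 2 - (2376 + 195) = 2 - 1*2571 = 2 - 2571 = -2569)
((k + Z) + 2*J)*(3057995 - 2764355) = ((-2569 + 1/2285892) + 2*(-4509))*(3057995 - 2764355) = (-5872456547/2285892 - 9018)*293640 = -26486630603/2285892*293640 = -648127850855410/190491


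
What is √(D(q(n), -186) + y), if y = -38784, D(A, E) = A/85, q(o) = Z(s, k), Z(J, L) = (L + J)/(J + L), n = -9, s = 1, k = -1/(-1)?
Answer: I*√280214315/85 ≈ 196.94*I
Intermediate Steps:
k = 1 (k = -1*(-1) = 1)
Z(J, L) = 1 (Z(J, L) = (J + L)/(J + L) = 1)
q(o) = 1
D(A, E) = A/85 (D(A, E) = A*(1/85) = A/85)
√(D(q(n), -186) + y) = √((1/85)*1 - 38784) = √(1/85 - 38784) = √(-3296639/85) = I*√280214315/85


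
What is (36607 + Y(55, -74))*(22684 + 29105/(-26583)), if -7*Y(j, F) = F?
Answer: 51519185728147/62027 ≈ 8.3059e+8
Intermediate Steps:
Y(j, F) = -F/7
(36607 + Y(55, -74))*(22684 + 29105/(-26583)) = (36607 - ⅐*(-74))*(22684 + 29105/(-26583)) = (36607 + 74/7)*(22684 + 29105*(-1/26583)) = 256323*(22684 - 29105/26583)/7 = (256323/7)*(602979667/26583) = 51519185728147/62027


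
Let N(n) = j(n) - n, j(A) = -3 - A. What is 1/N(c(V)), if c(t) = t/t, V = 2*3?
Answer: -⅕ ≈ -0.20000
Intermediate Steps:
V = 6
c(t) = 1
N(n) = -3 - 2*n (N(n) = (-3 - n) - n = -3 - 2*n)
1/N(c(V)) = 1/(-3 - 2*1) = 1/(-3 - 2) = 1/(-5) = -⅕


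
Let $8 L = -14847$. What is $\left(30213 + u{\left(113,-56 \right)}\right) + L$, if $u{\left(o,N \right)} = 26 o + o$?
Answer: $\frac{251265}{8} \approx 31408.0$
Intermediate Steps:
$u{\left(o,N \right)} = 27 o$
$L = - \frac{14847}{8}$ ($L = \frac{1}{8} \left(-14847\right) = - \frac{14847}{8} \approx -1855.9$)
$\left(30213 + u{\left(113,-56 \right)}\right) + L = \left(30213 + 27 \cdot 113\right) - \frac{14847}{8} = \left(30213 + 3051\right) - \frac{14847}{8} = 33264 - \frac{14847}{8} = \frac{251265}{8}$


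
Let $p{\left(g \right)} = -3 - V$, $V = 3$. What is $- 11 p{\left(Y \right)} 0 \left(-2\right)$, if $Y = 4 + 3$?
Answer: $0$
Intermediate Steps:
$Y = 7$
$p{\left(g \right)} = -6$ ($p{\left(g \right)} = -3 - 3 = -6$)
$- 11 p{\left(Y \right)} 0 \left(-2\right) = \left(-11\right) \left(-6\right) 0 \left(-2\right) = 66 \cdot 0 = 0$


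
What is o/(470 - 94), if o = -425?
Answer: -425/376 ≈ -1.1303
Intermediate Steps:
o/(470 - 94) = -425/(470 - 94) = -425/376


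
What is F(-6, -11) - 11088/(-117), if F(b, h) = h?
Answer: 1089/13 ≈ 83.769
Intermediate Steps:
F(-6, -11) - 11088/(-117) = -11 - 11088/(-117) = -11 - 11088*(-1)/117 = -11 - 88*(-14/13) = -11 + 1232/13 = 1089/13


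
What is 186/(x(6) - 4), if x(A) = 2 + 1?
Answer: -186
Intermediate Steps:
x(A) = 3
186/(x(6) - 4) = 186/(3 - 4) = 186/(-1) = 186*(-1) = -186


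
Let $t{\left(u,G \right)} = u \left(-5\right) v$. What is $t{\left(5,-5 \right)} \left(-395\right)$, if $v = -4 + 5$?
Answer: $9875$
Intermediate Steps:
$v = 1$
$t{\left(u,G \right)} = - 5 u$ ($t{\left(u,G \right)} = u \left(-5\right) 1 = - 5 u 1 = - 5 u$)
$t{\left(5,-5 \right)} \left(-395\right) = \left(-5\right) 5 \left(-395\right) = \left(-25\right) \left(-395\right) = 9875$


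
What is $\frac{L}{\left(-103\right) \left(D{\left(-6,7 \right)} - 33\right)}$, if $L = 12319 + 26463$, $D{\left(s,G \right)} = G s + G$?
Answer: $\frac{19391}{3502} \approx 5.5371$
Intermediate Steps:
$D{\left(s,G \right)} = G + G s$
$L = 38782$
$\frac{L}{\left(-103\right) \left(D{\left(-6,7 \right)} - 33\right)} = \frac{38782}{\left(-103\right) \left(7 \left(1 - 6\right) - 33\right)} = \frac{38782}{\left(-103\right) \left(7 \left(-5\right) - 33\right)} = \frac{38782}{\left(-103\right) \left(-35 - 33\right)} = \frac{38782}{\left(-103\right) \left(-68\right)} = \frac{38782}{7004} = 38782 \cdot \frac{1}{7004} = \frac{19391}{3502}$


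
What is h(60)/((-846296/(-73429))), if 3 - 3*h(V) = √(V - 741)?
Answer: 73429/846296 - 73429*I*√681/2538888 ≈ 0.086765 - 0.75474*I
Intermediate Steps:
h(V) = 1 - √(-741 + V)/3 (h(V) = 1 - √(V - 741)/3 = 1 - √(-741 + V)/3)
h(60)/((-846296/(-73429))) = (1 - √(-741 + 60)/3)/((-846296/(-73429))) = (1 - I*√681/3)/((-846296*(-1/73429))) = (1 - I*√681/3)/(846296/73429) = (1 - I*√681/3)*(73429/846296) = 73429/846296 - 73429*I*√681/2538888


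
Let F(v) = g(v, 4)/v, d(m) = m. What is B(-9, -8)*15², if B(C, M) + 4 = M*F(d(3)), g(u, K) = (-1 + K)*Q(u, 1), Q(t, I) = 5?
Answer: -9900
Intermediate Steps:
g(u, K) = -5 + 5*K (g(u, K) = (-1 + K)*5 = -5 + 5*K)
F(v) = 15/v (F(v) = (-5 + 5*4)/v = (-5 + 20)/v = 15/v)
B(C, M) = -4 + 5*M (B(C, M) = -4 + M*(15/3) = -4 + M*(15*(⅓)) = -4 + M*5 = -4 + 5*M)
B(-9, -8)*15² = (-4 + 5*(-8))*15² = (-4 - 40)*225 = -44*225 = -9900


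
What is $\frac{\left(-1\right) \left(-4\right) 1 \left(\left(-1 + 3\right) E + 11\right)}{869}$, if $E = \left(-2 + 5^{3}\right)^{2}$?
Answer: $\frac{121076}{869} \approx 139.33$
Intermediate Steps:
$E = 15129$ ($E = \left(-2 + 125\right)^{2} = 123^{2} = 15129$)
$\frac{\left(-1\right) \left(-4\right) 1 \left(\left(-1 + 3\right) E + 11\right)}{869} = \frac{\left(-1\right) \left(-4\right) 1 \left(\left(-1 + 3\right) 15129 + 11\right)}{869} = 4 \cdot 1 \left(2 \cdot 15129 + 11\right) \frac{1}{869} = 4 \left(30258 + 11\right) \frac{1}{869} = 4 \cdot 30269 \cdot \frac{1}{869} = 121076 \cdot \frac{1}{869} = \frac{121076}{869}$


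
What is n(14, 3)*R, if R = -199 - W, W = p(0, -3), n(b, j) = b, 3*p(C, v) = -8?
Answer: -8246/3 ≈ -2748.7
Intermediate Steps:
p(C, v) = -8/3 (p(C, v) = (⅓)*(-8) = -8/3)
W = -8/3 ≈ -2.6667
R = -589/3 (R = -199 - 1*(-8/3) = -199 + 8/3 = -589/3 ≈ -196.33)
n(14, 3)*R = 14*(-589/3) = -8246/3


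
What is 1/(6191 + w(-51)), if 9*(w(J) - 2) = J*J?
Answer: 1/6482 ≈ 0.00015427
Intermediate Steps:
w(J) = 2 + J**2/9 (w(J) = 2 + (J*J)/9 = 2 + J**2/9)
1/(6191 + w(-51)) = 1/(6191 + (2 + (1/9)*(-51)**2)) = 1/(6191 + (2 + (1/9)*2601)) = 1/(6191 + (2 + 289)) = 1/(6191 + 291) = 1/6482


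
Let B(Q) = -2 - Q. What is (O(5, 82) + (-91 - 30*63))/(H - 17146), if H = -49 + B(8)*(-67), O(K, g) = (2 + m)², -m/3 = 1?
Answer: 396/3305 ≈ 0.11982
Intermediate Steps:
m = -3 (m = -3*1 = -3)
O(K, g) = 1 (O(K, g) = (2 - 3)² = (-1)² = 1)
H = 621 (H = -49 + (-2 - 1*8)*(-67) = -49 + (-2 - 8)*(-67) = -49 - 10*(-67) = -49 + 670 = 621)
(O(5, 82) + (-91 - 30*63))/(H - 17146) = (1 + (-91 - 30*63))/(621 - 17146) = (1 + (-91 - 1890))/(-16525) = (1 - 1981)*(-1/16525) = -1980*(-1/16525) = 396/3305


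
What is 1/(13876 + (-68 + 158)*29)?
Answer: 1/16486 ≈ 6.0658e-5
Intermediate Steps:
1/(13876 + (-68 + 158)*29) = 1/(13876 + 90*29) = 1/(13876 + 2610) = 1/16486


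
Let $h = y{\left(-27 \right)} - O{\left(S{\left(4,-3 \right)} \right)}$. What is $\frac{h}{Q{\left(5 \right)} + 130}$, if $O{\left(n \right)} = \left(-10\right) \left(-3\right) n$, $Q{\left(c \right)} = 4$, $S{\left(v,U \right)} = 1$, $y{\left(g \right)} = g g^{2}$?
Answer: $- \frac{19713}{134} \approx -147.11$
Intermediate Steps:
$y{\left(g \right)} = g^{3}$
$O{\left(n \right)} = 30 n$
$h = -19713$ ($h = \left(-27\right)^{3} - 30 \cdot 1 = -19683 - 30 = -19713$)
$\frac{h}{Q{\left(5 \right)} + 130} = - \frac{19713}{4 + 130} = - \frac{19713}{134}$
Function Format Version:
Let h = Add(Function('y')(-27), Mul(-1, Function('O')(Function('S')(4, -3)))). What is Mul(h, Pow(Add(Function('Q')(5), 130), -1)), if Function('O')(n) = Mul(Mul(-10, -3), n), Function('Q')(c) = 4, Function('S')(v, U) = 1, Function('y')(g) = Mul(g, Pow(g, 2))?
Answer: Rational(-19713, 134) ≈ -147.11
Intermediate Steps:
Function('y')(g) = Pow(g, 3)
Function('O')(n) = Mul(30, n)
h = -19713 (h = Add(Pow(-27, 3), Mul(-1, Mul(30, 1))) = Add(-19683, Mul(-1, 30)) = Add(-19683, -30) = -19713)
Mul(h, Pow(Add(Function('Q')(5), 130), -1)) = Mul(-19713, Pow(Add(4, 130), -1)) = Mul(-19713, Pow(134, -1)) = Mul(-19713, Rational(1, 134)) = Rational(-19713, 134)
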